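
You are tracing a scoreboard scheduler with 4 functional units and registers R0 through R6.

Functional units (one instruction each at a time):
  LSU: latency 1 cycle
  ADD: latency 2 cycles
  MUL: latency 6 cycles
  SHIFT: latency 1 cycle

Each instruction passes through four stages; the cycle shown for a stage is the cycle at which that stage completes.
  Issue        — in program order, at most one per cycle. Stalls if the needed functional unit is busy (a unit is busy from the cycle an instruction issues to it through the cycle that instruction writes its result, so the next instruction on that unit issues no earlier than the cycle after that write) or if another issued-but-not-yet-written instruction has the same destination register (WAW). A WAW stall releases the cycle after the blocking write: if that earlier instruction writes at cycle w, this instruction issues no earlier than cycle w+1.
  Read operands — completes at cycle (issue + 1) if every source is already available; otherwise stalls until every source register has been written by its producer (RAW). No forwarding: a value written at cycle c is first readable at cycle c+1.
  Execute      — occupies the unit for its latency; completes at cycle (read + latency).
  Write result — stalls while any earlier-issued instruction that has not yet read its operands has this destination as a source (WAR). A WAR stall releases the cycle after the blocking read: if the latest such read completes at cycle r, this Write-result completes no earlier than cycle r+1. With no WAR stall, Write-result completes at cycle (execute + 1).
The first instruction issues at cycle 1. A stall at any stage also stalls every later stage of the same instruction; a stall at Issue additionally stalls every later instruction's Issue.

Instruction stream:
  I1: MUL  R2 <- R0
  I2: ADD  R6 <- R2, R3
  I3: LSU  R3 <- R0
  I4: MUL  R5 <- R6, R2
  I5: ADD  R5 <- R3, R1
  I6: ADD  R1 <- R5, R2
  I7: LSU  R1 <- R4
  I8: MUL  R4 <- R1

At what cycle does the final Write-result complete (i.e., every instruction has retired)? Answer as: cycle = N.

[1] I1 dispatched to MUL
[2] I1 operands ready | I2 dispatched to ADD
[3] I3 dispatched to LSU
[4] I3 operands ready
[5] I3 complete
[8] I1 complete
[9] R2←I1
[10] I2 operands ready | I4 dispatched to MUL
[11] R3←I3
[12] I2 complete
[13] R6←I2
[14] I4 operands ready
[20] I4 complete
[21] R5←I4
[22] I5 dispatched to ADD
[23] I5 operands ready
[25] I5 complete
[26] R5←I5
[27] I6 dispatched to ADD
[28] I6 operands ready
[30] I6 complete
[31] R1←I6
[32] I7 dispatched to LSU
[33] I7 operands ready | I8 dispatched to MUL
[34] I7 complete
[35] R1←I7
[36] I8 operands ready
[42] I8 complete
[43] R4←I8

cycle = 43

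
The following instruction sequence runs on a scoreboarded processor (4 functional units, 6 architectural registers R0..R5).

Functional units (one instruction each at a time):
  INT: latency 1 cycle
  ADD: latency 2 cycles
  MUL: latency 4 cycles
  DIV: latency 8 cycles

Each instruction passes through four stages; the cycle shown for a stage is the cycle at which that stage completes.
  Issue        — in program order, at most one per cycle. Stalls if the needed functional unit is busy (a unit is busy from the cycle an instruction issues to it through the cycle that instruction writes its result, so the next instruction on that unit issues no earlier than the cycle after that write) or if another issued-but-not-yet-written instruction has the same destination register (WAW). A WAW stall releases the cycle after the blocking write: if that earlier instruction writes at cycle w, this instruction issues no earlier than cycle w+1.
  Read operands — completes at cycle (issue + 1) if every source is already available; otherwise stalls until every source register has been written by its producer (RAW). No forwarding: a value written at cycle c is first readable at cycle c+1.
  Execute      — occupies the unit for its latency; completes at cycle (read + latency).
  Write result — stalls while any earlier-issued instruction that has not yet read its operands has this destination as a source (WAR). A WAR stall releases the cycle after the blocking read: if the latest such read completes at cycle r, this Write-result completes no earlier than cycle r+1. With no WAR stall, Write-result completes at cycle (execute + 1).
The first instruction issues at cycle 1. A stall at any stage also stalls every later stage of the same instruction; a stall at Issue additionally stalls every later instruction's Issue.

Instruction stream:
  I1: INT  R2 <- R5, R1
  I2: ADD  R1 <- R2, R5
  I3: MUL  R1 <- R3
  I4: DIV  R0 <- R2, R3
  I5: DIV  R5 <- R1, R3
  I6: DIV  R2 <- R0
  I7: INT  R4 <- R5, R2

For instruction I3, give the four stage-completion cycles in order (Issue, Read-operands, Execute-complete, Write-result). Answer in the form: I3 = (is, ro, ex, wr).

I3 = (9, 10, 14, 15)

1) issue 1, read 2, done 3, write 4
2) issue 2, read 5, done 7, write 8  <RAW R2: wait I1 write@4>
3) issue 9, read 10, done 14, write 15  <WAW R1: wait I2 write@8>
4) issue 10, read 11, done 19, write 20
5) issue 21, read 22, done 30, write 31  <struct: DIV busy until I4 writes@20>
6) issue 32, read 33, done 41, write 42  <struct: DIV busy until I5 writes@31>
7) issue 33, read 43, done 44, write 45  <RAW R2: wait I6 write@42>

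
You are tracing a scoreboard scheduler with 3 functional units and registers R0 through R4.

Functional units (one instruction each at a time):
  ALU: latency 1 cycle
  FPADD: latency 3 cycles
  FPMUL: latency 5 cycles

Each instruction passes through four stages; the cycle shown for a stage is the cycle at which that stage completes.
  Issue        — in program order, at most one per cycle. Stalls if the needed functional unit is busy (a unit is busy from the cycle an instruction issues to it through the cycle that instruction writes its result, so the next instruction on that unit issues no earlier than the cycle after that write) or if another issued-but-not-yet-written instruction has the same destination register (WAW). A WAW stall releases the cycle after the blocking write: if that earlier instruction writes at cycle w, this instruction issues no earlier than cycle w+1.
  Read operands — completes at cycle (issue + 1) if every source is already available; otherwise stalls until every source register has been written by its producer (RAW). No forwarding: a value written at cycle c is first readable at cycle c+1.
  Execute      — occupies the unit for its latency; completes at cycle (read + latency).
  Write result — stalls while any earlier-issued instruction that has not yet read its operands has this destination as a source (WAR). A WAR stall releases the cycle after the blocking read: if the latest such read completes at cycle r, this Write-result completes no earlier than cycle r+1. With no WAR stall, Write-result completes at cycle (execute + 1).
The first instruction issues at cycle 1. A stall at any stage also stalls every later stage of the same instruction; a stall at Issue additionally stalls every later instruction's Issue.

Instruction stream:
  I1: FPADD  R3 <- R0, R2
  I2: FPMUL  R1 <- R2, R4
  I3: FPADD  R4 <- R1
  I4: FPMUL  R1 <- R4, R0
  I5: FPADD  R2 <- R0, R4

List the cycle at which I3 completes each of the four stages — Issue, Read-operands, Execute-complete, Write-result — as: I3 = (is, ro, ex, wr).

I3 = (7, 10, 13, 14)

[I1] 1/2/5/6
[I2] 2/3/8/9
[I3] 7/10/13/14  (struct: FPADD busy until I1 writes@6; RAW R1: wait I2 write@9)
[I4] 10/15/20/21  (struct: FPMUL busy until I2 writes@9; RAW R4: wait I3 write@14)
[I5] 15/16/19/20  (struct: FPADD busy until I3 writes@14)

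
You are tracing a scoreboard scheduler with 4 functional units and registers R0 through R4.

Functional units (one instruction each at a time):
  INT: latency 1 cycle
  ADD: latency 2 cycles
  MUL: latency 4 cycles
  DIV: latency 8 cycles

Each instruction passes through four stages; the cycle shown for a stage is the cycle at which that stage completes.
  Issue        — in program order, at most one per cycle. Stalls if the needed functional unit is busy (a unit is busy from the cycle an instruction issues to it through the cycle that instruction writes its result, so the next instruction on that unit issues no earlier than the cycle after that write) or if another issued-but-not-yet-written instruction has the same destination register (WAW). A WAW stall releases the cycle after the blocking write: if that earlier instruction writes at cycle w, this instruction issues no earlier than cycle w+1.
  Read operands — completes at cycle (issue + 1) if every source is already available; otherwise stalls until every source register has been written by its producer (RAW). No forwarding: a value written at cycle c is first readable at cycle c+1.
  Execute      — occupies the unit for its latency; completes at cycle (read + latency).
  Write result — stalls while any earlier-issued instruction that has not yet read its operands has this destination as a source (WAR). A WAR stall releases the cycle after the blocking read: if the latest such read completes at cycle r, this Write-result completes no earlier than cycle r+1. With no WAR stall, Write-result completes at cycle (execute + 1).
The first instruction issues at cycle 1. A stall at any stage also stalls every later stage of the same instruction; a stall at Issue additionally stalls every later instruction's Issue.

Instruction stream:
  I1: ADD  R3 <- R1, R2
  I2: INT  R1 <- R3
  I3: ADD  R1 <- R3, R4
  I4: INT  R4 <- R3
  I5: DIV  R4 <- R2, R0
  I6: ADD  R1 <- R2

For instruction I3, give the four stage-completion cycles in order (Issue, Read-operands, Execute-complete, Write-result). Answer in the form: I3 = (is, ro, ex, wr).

I3 = (9, 10, 12, 13)

c1: issue I1 (ADD)
c2: I1 read-ops · issue I2 (INT)
c4: I1 finished on ADD
c5: I1→R3
c6: I2 read-ops
c7: I2 finished on INT
c8: I2→R1
c9: issue I3 (ADD)
c10: I3 read-ops · issue I4 (INT)
c11: I4 read-ops
c12: I3 finished on ADD · I4 finished on INT
c13: I3→R1 · I4→R4
c14: issue I5 (DIV)
c15: I5 read-ops · issue I6 (ADD)
c16: I6 read-ops
c18: I6 finished on ADD
c19: I6→R1
c23: I5 finished on DIV
c24: I5→R4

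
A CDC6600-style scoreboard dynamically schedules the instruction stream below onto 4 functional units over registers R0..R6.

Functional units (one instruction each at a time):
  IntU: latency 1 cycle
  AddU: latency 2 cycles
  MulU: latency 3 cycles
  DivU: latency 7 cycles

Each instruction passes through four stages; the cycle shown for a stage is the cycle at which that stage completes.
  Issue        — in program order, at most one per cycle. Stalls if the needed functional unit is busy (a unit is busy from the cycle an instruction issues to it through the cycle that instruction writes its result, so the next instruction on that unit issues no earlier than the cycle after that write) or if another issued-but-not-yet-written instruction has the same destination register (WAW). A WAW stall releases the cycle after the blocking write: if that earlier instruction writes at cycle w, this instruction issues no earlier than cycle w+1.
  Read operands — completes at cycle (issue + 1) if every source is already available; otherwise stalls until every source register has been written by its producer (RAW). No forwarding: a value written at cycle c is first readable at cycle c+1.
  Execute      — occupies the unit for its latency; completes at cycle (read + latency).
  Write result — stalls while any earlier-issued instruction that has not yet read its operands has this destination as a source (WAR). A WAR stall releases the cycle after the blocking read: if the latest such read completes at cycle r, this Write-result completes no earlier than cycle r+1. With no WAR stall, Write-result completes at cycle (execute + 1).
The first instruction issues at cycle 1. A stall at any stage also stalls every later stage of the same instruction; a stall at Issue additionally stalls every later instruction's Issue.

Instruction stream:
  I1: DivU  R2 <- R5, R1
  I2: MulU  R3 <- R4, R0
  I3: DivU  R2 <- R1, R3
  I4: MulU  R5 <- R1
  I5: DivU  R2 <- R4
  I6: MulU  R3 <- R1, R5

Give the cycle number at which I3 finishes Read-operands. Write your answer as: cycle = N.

cycle = 12

c1: I1 dispatched to DivU
c2: I1 operands ready | I2 dispatched to MulU
c3: I2 operands ready
c6: I2 complete
c7: R3←I2
c9: I1 complete
c10: R2←I1
c11: I3 dispatched to DivU
c12: I3 operands ready | I4 dispatched to MulU
c13: I4 operands ready
c16: I4 complete
c17: R5←I4
c19: I3 complete
c20: R2←I3
c21: I5 dispatched to DivU
c22: I5 operands ready | I6 dispatched to MulU
c23: I6 operands ready
c26: I6 complete
c27: R3←I6
c29: I5 complete
c30: R2←I5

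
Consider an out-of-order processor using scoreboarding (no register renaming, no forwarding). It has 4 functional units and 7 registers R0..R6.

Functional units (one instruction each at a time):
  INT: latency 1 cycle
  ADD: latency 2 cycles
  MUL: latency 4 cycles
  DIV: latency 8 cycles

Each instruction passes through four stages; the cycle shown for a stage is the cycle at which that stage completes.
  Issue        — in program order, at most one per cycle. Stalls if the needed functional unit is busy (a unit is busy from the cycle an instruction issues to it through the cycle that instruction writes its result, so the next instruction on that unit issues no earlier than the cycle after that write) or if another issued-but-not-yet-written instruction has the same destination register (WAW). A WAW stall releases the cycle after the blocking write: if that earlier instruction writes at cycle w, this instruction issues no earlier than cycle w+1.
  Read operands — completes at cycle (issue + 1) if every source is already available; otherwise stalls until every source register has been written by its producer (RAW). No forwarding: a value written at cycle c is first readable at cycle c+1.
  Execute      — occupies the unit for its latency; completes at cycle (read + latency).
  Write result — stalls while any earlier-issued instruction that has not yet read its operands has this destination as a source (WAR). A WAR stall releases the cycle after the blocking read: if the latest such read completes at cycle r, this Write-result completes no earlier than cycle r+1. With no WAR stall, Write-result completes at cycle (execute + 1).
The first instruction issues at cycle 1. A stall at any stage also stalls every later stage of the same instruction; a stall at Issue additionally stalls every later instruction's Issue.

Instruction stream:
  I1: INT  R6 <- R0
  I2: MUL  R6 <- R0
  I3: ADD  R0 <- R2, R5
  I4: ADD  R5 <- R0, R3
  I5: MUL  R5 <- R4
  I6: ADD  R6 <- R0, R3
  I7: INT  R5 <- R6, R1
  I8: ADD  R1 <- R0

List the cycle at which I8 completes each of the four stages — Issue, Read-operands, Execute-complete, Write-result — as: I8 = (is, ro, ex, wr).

I8 = (24, 25, 27, 28)

cycle 1: I1→INT
cycle 2: I1 RO
cycle 3: I1 EX
cycle 4: I1 WR R6
cycle 5: I2→MUL
cycle 6: I2 RO; I3→ADD
cycle 7: I3 RO
cycle 9: I3 EX
cycle 10: I2 EX; I3 WR R0
cycle 11: I2 WR R6; I4→ADD
cycle 12: I4 RO
cycle 14: I4 EX
cycle 15: I4 WR R5
cycle 16: I5→MUL
cycle 17: I5 RO; I6→ADD
cycle 18: I6 RO
cycle 20: I6 EX
cycle 21: I5 EX; I6 WR R6
cycle 22: I5 WR R5
cycle 23: I7→INT
cycle 24: I7 RO; I8→ADD
cycle 25: I7 EX; I8 RO
cycle 26: I7 WR R5
cycle 27: I8 EX
cycle 28: I8 WR R1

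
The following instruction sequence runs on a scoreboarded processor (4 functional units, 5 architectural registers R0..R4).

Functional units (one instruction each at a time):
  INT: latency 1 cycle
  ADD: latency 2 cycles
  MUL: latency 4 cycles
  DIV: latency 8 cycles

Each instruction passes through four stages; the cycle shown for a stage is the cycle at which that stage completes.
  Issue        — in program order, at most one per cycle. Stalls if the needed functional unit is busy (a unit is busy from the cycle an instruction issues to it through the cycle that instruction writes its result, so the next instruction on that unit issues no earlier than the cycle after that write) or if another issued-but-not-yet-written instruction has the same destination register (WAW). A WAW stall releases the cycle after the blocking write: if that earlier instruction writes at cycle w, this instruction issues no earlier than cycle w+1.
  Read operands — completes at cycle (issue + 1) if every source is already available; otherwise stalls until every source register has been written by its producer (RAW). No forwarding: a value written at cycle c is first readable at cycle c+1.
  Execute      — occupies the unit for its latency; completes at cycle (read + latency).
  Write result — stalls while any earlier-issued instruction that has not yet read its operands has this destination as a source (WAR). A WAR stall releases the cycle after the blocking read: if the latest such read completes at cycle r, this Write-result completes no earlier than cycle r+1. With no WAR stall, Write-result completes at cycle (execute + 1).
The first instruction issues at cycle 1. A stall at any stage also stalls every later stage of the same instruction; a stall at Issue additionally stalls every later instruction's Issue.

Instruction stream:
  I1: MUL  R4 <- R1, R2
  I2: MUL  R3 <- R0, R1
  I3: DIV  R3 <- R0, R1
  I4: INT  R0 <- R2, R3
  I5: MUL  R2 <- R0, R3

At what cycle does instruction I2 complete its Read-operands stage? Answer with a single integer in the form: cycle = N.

cycle = 9

t=1  I1 dispatched to MUL
t=2  I1 operands ready
t=6  I1 complete
t=7  R4←I1
t=8  I2 dispatched to MUL
t=9  I2 operands ready
t=13  I2 complete
t=14  R3←I2
t=15  I3 dispatched to DIV
t=16  I3 operands ready; I4 dispatched to INT
t=17  I5 dispatched to MUL
t=24  I3 complete
t=25  R3←I3
t=26  I4 operands ready
t=27  I4 complete
t=28  R0←I4
t=29  I5 operands ready
t=33  I5 complete
t=34  R2←I5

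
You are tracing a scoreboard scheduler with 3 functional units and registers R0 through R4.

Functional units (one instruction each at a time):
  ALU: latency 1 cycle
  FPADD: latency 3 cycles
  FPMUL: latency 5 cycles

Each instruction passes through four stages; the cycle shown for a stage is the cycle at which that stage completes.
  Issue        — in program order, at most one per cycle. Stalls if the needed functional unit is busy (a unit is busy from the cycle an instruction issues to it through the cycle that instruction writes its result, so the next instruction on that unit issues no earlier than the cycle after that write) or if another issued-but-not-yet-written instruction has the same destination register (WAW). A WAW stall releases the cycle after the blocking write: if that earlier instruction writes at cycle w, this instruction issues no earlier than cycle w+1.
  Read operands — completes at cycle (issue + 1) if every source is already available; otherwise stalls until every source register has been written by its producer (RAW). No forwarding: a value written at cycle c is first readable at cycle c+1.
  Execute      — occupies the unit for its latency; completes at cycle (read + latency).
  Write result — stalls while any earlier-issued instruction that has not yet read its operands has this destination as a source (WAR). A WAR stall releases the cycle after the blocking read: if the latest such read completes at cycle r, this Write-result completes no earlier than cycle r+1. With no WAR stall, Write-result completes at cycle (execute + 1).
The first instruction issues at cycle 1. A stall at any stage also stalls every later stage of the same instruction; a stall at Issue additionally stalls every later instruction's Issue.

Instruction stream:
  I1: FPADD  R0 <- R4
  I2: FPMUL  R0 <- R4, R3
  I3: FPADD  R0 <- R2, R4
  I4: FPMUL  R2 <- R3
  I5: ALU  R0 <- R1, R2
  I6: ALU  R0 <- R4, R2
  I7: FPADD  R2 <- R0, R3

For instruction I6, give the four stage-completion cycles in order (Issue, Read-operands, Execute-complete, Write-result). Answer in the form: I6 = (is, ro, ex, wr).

I6 = (27, 28, 29, 30)

I1 -> (1, 2, 5, 6)
I2 -> (7, 8, 13, 14)  // WAW R0: wait I1 write@6
I3 -> (15, 16, 19, 20)  // WAW R0: wait I2 write@14
I4 -> (16, 17, 22, 23)
I5 -> (21, 24, 25, 26)  // WAW R0: wait I3 write@20, RAW R2: wait I4 write@23
I6 -> (27, 28, 29, 30)  // struct: ALU busy until I5 writes@26
I7 -> (28, 31, 34, 35)  // RAW R0: wait I6 write@30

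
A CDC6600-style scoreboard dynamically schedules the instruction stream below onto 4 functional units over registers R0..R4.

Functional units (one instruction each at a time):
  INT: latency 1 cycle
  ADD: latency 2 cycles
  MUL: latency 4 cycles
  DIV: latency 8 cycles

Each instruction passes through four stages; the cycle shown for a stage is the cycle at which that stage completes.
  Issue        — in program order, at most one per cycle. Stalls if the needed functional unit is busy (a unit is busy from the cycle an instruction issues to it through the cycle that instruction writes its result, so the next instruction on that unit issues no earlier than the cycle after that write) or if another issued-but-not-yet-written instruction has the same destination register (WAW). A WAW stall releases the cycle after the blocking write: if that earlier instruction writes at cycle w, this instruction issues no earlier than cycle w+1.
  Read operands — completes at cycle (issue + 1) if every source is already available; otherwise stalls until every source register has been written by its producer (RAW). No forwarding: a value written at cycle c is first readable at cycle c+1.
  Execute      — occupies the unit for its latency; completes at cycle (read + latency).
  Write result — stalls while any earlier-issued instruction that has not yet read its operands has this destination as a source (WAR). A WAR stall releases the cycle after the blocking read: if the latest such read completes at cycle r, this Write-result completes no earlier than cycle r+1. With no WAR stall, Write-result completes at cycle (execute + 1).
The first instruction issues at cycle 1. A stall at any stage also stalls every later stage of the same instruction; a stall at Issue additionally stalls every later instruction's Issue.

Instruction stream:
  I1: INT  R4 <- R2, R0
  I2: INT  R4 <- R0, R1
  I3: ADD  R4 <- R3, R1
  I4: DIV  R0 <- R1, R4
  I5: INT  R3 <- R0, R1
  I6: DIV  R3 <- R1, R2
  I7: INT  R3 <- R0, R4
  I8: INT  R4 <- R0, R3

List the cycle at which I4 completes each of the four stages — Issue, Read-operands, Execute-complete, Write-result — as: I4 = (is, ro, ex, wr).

t=1  I1 dispatched to INT
t=2  I1 operands ready
t=3  I1 complete
t=4  R4←I1
t=5  I2 dispatched to INT
t=6  I2 operands ready
t=7  I2 complete
t=8  R4←I2
t=9  I3 dispatched to ADD
t=10  I3 operands ready | I4 dispatched to DIV
t=11  I5 dispatched to INT
t=12  I3 complete
t=13  R4←I3
t=14  I4 operands ready
t=22  I4 complete
t=23  R0←I4
t=24  I5 operands ready
t=25  I5 complete
t=26  R3←I5
t=27  I6 dispatched to DIV
t=28  I6 operands ready
t=36  I6 complete
t=37  R3←I6
t=38  I7 dispatched to INT
t=39  I7 operands ready
t=40  I7 complete
t=41  R3←I7
t=42  I8 dispatched to INT
t=43  I8 operands ready
t=44  I8 complete
t=45  R4←I8

I4 = (10, 14, 22, 23)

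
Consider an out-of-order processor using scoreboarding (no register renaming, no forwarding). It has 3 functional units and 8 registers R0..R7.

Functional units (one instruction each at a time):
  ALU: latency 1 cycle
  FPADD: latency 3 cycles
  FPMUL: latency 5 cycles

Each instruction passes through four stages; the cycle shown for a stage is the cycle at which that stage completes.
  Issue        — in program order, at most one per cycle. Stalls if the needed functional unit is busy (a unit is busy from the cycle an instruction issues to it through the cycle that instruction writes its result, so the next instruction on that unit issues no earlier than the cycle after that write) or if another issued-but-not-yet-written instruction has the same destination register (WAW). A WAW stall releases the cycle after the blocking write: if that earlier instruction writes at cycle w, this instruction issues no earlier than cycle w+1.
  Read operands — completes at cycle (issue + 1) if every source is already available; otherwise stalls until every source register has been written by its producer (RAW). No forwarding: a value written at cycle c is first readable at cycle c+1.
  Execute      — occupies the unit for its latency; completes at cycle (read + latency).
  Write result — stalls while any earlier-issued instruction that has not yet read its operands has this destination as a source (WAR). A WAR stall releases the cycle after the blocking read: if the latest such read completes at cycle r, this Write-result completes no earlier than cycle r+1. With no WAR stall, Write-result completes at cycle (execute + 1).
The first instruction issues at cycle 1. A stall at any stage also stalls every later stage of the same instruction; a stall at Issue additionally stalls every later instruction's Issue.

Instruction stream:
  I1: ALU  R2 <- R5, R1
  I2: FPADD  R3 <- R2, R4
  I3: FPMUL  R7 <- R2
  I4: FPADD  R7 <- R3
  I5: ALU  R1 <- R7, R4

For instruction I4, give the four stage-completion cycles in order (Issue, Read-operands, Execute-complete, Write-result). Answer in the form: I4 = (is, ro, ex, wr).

I4 = (12, 13, 16, 17)

I1  is:1  ro:2  ex:3  wr:4
I2  is:2  ro:5  ex:8  wr:9  — RAW R2: wait I1 write@4
I3  is:3  ro:5  ex:10  wr:11  — RAW R2: wait I1 write@4
I4  is:12  ro:13  ex:16  wr:17  — WAW R7: wait I3 write@11
I5  is:13  ro:18  ex:19  wr:20  — RAW R7: wait I4 write@17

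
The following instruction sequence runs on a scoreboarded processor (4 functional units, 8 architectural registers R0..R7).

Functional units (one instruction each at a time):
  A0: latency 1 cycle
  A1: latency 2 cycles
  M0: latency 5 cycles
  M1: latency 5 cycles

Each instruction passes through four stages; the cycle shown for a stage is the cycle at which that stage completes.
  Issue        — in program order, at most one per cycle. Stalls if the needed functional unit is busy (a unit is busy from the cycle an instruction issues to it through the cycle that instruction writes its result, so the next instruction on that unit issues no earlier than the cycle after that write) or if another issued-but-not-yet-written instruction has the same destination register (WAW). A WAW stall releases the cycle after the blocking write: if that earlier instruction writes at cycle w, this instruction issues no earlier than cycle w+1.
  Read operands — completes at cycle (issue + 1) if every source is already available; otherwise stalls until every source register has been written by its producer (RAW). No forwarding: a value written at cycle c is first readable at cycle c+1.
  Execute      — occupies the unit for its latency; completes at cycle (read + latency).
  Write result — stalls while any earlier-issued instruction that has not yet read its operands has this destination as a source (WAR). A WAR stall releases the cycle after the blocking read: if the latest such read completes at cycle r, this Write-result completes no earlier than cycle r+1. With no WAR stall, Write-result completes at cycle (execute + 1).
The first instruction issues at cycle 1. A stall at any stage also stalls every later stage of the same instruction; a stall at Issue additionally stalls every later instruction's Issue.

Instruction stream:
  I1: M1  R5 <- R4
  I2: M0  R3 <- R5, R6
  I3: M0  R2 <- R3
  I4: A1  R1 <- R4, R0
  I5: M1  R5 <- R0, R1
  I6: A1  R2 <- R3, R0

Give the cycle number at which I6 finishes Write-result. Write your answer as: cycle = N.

[I1] 1/2/7/8
[I2] 2/9/14/15  (RAW R5: wait I1 write@8)
[I3] 16/17/22/23  (struct: M0 busy until I2 writes@15)
[I4] 17/18/20/21
[I5] 18/22/27/28  (RAW R1: wait I4 write@21)
[I6] 24/25/27/28  (WAW R2: wait I3 write@23)

cycle = 28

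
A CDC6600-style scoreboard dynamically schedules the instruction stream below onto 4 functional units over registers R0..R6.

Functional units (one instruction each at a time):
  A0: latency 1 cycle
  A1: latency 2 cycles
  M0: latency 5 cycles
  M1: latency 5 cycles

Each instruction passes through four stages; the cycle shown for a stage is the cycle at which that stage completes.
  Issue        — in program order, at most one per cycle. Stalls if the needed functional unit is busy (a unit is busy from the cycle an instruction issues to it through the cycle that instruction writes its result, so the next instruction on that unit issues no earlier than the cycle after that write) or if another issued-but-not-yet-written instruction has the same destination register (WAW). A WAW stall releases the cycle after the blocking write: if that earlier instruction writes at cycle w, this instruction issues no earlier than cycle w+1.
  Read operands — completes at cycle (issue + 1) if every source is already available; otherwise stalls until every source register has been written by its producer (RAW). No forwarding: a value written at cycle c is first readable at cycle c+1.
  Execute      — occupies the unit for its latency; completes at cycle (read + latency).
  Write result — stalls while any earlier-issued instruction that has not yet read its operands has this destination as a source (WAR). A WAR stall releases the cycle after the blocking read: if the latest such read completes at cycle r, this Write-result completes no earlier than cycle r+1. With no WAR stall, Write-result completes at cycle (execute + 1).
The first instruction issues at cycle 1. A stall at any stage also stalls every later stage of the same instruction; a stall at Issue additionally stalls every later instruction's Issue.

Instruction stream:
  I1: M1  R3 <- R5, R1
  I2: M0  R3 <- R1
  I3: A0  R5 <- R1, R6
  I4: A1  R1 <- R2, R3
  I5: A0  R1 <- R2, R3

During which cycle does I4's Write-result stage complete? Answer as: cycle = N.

I1: IS=1 RO=2 EX=7 WR=8
I2: IS=9 RO=10 EX=15 WR=16  [WAW R3: wait I1 write@8]
I3: IS=10 RO=11 EX=12 WR=13
I4: IS=11 RO=17 EX=19 WR=20  [RAW R3: wait I2 write@16]
I5: IS=21 RO=22 EX=23 WR=24  [WAW R1: wait I4 write@20]

cycle = 20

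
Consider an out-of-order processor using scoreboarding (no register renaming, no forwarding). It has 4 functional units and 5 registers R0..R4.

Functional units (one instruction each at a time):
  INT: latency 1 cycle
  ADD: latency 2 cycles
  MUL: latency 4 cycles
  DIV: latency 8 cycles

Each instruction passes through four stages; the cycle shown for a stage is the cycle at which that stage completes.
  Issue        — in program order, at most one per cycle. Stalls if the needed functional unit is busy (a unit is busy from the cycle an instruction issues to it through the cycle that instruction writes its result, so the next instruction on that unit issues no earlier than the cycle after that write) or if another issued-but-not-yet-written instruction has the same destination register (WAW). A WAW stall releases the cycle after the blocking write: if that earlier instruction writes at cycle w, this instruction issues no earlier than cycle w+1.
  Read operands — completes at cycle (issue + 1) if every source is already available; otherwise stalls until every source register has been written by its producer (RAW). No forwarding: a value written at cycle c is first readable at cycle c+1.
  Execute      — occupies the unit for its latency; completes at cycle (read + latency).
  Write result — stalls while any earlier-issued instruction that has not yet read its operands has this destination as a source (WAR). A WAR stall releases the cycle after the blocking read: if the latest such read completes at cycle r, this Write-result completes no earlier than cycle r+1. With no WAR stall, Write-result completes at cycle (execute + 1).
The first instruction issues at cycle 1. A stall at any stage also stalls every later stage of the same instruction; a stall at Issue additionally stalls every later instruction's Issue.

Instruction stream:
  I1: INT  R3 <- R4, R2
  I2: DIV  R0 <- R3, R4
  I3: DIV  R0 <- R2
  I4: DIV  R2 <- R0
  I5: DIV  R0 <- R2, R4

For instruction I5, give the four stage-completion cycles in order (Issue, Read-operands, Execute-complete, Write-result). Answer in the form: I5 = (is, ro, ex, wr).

I5 = (37, 38, 46, 47)

  I1 | 1 | 2 | 3 | 4
  I2 | 2 | 5 | 13 | 14   RAW R3: wait I1 write@4
  I3 | 15 | 16 | 24 | 25   struct: DIV busy until I2 writes@14
  I4 | 26 | 27 | 35 | 36   struct: DIV busy until I3 writes@25
  I5 | 37 | 38 | 46 | 47   struct: DIV busy until I4 writes@36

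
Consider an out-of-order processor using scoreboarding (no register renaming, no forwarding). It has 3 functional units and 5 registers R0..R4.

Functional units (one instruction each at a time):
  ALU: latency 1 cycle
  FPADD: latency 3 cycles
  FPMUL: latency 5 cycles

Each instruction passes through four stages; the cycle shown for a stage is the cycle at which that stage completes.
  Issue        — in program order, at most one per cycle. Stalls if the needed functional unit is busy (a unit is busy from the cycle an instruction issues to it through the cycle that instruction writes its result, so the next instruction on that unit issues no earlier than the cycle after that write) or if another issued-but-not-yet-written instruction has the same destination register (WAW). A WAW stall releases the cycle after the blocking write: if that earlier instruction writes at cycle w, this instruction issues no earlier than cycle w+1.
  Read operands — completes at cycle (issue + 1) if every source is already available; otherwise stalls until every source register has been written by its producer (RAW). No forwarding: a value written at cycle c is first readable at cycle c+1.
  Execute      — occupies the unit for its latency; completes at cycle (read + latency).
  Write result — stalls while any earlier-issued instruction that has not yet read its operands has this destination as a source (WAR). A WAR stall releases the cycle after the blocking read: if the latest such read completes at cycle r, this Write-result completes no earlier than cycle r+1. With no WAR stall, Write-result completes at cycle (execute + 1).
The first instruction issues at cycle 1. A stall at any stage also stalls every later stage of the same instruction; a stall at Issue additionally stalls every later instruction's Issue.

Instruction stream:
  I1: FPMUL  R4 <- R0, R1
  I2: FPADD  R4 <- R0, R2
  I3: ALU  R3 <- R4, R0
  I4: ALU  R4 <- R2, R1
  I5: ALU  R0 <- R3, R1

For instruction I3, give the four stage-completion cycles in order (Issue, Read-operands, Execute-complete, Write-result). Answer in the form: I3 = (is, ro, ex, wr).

  I1 | 1 | 2 | 7 | 8
  I2 | 9 | 10 | 13 | 14   WAW R4: wait I1 write@8
  I3 | 10 | 15 | 16 | 17   RAW R4: wait I2 write@14
  I4 | 18 | 19 | 20 | 21   struct: ALU busy until I3 writes@17
  I5 | 22 | 23 | 24 | 25   struct: ALU busy until I4 writes@21

I3 = (10, 15, 16, 17)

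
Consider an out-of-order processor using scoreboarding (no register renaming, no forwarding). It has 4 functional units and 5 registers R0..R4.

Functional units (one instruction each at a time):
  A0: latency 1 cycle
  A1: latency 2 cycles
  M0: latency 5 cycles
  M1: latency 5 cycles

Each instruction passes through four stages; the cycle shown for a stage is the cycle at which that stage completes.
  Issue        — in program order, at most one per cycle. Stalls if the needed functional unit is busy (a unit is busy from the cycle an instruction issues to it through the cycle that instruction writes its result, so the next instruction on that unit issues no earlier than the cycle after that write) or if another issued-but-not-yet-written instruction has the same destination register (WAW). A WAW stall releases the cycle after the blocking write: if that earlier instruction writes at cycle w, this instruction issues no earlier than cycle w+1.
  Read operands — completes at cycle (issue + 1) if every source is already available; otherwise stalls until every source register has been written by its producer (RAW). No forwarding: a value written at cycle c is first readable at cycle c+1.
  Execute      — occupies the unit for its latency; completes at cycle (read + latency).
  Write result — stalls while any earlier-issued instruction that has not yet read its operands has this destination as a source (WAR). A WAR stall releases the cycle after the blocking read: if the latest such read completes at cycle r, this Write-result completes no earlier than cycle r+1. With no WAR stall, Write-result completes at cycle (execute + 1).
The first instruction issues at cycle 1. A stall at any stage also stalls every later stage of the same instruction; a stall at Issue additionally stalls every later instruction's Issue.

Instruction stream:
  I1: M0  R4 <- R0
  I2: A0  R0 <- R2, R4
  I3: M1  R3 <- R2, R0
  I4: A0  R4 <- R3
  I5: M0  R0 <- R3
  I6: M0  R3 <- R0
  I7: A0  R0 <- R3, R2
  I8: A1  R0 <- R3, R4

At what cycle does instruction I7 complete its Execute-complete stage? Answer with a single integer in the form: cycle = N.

cycle = 35

t=1  I1 issues→M0
t=2  I1 reads; I2 issues→A0
t=3  I3 issues→M1
t=7  I1 exec-done
t=8  I1 writes R4
t=9  I2 reads
t=10  I2 exec-done
t=11  I2 writes R0
t=12  I3 reads; I4 issues→A0
t=13  I5 issues→M0
t=17  I3 exec-done
t=18  I3 writes R3
t=19  I4 reads; I5 reads
t=20  I4 exec-done
t=21  I4 writes R4
t=24  I5 exec-done
t=25  I5 writes R0
t=26  I6 issues→M0
t=27  I6 reads; I7 issues→A0
t=32  I6 exec-done
t=33  I6 writes R3
t=34  I7 reads
t=35  I7 exec-done
t=36  I7 writes R0
t=37  I8 issues→A1
t=38  I8 reads
t=40  I8 exec-done
t=41  I8 writes R0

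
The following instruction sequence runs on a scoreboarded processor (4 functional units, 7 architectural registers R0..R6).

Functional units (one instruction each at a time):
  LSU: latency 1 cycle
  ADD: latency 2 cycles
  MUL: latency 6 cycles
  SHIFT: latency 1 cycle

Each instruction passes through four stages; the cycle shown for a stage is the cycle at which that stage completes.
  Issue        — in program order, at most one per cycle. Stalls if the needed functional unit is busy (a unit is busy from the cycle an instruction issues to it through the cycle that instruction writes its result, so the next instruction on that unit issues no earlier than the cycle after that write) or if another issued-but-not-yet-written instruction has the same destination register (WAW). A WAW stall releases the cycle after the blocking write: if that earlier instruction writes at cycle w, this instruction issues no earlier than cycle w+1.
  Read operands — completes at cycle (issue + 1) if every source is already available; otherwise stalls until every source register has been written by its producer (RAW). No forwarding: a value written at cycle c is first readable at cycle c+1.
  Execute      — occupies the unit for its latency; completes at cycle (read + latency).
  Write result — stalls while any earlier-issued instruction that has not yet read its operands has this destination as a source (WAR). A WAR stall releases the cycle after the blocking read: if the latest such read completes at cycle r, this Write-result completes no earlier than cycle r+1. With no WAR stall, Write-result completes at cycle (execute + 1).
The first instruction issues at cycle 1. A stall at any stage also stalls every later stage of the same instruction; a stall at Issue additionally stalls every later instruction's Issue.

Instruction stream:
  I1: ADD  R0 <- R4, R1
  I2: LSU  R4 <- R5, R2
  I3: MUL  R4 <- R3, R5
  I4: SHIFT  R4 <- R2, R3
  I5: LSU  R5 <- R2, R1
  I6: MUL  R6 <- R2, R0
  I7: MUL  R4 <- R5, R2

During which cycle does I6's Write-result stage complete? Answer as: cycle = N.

cycle = 25

I1 -> (1, 2, 4, 5)
I2 -> (2, 3, 4, 5)
I3 -> (6, 7, 13, 14)  // WAW R4: wait I2 write@5
I4 -> (15, 16, 17, 18)  // WAW R4: wait I3 write@14
I5 -> (16, 17, 18, 19)
I6 -> (17, 18, 24, 25)
I7 -> (26, 27, 33, 34)  // struct: MUL busy until I6 writes@25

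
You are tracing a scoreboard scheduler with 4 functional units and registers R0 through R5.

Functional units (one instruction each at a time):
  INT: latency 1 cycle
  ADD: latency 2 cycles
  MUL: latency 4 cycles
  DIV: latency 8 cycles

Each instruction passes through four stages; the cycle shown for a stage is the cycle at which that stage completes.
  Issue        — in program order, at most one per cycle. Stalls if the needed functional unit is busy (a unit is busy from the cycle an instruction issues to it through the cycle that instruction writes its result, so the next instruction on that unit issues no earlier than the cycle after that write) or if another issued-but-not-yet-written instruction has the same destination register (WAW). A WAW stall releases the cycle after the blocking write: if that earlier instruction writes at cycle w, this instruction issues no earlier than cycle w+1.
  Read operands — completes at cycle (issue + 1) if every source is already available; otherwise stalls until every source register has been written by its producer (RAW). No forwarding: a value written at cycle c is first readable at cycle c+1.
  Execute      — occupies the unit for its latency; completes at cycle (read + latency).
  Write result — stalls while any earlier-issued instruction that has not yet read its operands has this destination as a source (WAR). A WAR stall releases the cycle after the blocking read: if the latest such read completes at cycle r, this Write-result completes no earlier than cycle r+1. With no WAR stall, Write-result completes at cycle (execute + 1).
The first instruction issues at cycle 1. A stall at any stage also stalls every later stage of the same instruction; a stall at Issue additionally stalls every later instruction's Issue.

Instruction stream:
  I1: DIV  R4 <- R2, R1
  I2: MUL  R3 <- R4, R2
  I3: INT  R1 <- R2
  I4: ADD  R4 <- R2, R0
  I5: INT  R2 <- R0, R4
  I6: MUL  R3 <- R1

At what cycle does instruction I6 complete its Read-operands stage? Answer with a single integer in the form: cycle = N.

cycle = 19

[1] I1→DIV
[2] I1 RO; I2→MUL
[3] I3→INT
[4] I3 RO
[5] I3 EX
[6] I3 WR R1
[10] I1 EX
[11] I1 WR R4
[12] I2 RO; I4→ADD
[13] I4 RO; I5→INT
[15] I4 EX
[16] I2 EX; I4 WR R4
[17] I2 WR R3; I5 RO
[18] I5 EX; I6→MUL
[19] I5 WR R2; I6 RO
[23] I6 EX
[24] I6 WR R3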